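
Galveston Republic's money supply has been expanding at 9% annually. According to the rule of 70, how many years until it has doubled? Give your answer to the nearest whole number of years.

roughly 8 years

70/9 ≈ 7.78, so it doubles roughly every 8 years.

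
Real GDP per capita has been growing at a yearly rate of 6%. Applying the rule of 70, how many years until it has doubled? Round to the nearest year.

At 6%, doubling takes about 70/6 = 11.67 years.

12 years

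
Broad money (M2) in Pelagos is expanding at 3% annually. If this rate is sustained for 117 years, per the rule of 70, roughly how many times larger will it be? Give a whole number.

roughly 32 times

70/3 ≈ 23.33 years per doubling.
117 years fits 5 doublings: 2^5 = 32.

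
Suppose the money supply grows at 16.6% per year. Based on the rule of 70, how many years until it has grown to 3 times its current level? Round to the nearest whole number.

7 years

At 16.6% it doubles every 70/16.6 ≈ 4.22 years.
Reaching 3× takes log₂(3) ≈ 1.58 doublings.
1.58 × 4.22 ≈ 7 years.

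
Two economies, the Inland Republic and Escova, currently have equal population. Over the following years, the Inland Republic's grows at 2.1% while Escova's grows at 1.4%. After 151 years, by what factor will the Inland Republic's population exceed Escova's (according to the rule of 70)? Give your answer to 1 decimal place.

the Inland Republic pulls ahead at 0.7 pp per year, so the ratio doubles every 70/0.7 ≈ 100.00 years.
In 151 years that's 1.51 doublings: 2^1.51 ≈ 2.8.

≈ 2.8 times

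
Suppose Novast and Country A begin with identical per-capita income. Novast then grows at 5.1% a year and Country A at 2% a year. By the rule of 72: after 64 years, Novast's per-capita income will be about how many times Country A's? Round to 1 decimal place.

about 6.8 times

Rate gap = 5.1% − 2% = 3.1 points.
The ratio doubles every 72/3.1 ≈ 23.23 years.
64/23.23 ≈ 2.76 doublings → ratio ≈ 2^2.76 ≈ 6.8.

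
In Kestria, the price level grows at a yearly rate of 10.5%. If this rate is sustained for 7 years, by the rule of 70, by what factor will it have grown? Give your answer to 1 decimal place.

Doubling time ≈ 70/10.5 = 6.67 years.
7 years / 6.67 ≈ 1.05 doublings → factor 2^1.05 ≈ 2.1.

approximately 2.1 times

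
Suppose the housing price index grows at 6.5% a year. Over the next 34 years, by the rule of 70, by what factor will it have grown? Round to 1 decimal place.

Doubles every ≈ 10.77 years (70/6.5).
34 years is 3.16 doublings; 2^3.16 ≈ 8.9×.

8.9 times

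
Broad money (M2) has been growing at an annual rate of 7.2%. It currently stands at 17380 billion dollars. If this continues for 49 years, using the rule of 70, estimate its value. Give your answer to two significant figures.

about 570000 billion dollars

It doubles every 70/7.2 ≈ 9.72 years, so 49 years is 5.04 doublings.
2^5.04 ≈ 32.90; 17380 × 32.90 ≈ 570000 billion dollars.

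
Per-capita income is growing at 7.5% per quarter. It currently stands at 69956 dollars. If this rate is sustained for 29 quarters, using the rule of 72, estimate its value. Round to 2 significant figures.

Doubling time ≈ 72/7.5 = 9.60 quarters.
29 quarters is 29/9.60 ≈ 3.02 doublings, a factor of 2^3.02 ≈ 8.11.
69956 × 8.11 ≈ 570000 dollars.

around 570000 dollars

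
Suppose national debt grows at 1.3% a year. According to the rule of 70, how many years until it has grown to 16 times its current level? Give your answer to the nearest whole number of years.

One doubling takes 70/1.3 = 53.85 years.
16× is 4 doublings, so 4 × 53.85 ≈ 215 years.

roughly 215 years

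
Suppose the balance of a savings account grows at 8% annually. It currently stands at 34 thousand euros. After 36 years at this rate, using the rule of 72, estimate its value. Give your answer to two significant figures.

Doubling time ≈ 72/8 = 9.00 years.
36 years is 36/9.00 ≈ 4.00 doublings, a factor of 2^4.00 ≈ 16.00.
34 × 16.00 ≈ 540 thousand euros.

roughly 540 thousand euros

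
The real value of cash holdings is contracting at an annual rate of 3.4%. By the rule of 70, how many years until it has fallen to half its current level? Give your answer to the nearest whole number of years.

roughly 21 years

Falling at 3.4%, it halves about every 70/3.4 = 20.59 years.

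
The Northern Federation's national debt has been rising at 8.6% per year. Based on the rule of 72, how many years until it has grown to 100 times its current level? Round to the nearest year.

At 8.6% it doubles every 72/8.6 ≈ 8.37 years.
Reaching 100× takes log₂(100) ≈ 6.64 doublings.
6.64 × 8.37 ≈ 56 years.

approximately 56 years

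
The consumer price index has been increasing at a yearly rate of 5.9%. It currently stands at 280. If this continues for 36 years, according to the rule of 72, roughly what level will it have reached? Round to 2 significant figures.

It doubles every 72/5.9 ≈ 12.20 years, so 36 years is 2.95 doublings.
2^2.95 ≈ 7.73; 280 × 7.73 ≈ 2200.

2200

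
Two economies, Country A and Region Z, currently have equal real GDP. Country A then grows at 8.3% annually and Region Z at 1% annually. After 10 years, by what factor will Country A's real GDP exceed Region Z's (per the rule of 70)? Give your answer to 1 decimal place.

Rate gap = 8.3% − 1% = 7.3 points.
The ratio doubles every 70/7.3 ≈ 9.59 years.
10/9.59 ≈ 1.04 doublings → ratio ≈ 2^1.04 ≈ 2.1.

roughly 2.1 times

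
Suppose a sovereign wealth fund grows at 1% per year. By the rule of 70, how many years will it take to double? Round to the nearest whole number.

Doubling time ≈ 70 / 1 = 70.00 years.

≈ 70 years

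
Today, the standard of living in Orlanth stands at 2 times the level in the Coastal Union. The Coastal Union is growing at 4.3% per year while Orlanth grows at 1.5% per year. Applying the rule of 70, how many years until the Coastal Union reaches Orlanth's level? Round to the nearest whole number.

The growth-rate gap is 4.3% − 1.5% = 2.8 percentage points.
So the ratio between them halves every 70/2.8 ≈ 25.00 years.
A 2 times gap closes after 1 halving: 1 × 25.00 ≈ 25 years.

25 years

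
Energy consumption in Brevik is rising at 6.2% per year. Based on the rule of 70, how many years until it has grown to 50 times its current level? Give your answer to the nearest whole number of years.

roughly 64 years

Doubling time ≈ 70/6.2 = 11.29 years.
50× is log₂ 50 ≈ 5.64 doublings, so ≈ 5.64 × 11.29 = 64 years.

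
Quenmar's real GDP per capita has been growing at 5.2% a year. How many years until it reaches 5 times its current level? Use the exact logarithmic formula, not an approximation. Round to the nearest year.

t = ln(5) / ln(1 + 0.052) = 1.6094 / 0.050693 ≈ 31.75.
≈ 32 years.

32 years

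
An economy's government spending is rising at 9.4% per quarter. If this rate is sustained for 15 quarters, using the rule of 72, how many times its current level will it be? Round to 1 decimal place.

approximately 3.9 times

Doubling time ≈ 72/9.4 = 7.66 quarters.
15 quarters / 7.66 ≈ 1.96 doublings → factor 2^1.96 ≈ 3.9.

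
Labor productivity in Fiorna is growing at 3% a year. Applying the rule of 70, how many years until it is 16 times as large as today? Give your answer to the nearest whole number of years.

about 93 years

Doubling time ≈ 70/3 = 23.33 years.
16 = 2^4, so 4 doublings → 93 years.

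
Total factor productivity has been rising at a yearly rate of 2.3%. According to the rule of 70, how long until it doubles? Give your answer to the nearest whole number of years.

Doubling time ≈ 70 / 2.3 = 30.43 years.

roughly 30 years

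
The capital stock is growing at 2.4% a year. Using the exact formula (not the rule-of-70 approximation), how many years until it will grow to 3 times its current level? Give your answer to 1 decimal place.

t = ln(3) / ln(1 + 0.024) = 1.0986 / 0.023717 ≈ 46.32.

46.3 years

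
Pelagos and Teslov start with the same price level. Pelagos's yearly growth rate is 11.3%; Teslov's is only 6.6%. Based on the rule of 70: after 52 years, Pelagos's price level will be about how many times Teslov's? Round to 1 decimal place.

Rate gap = 11.3% − 6.6% = 4.7 points.
The ratio doubles every 70/4.7 ≈ 14.89 years.
52/14.89 ≈ 3.49 doublings → ratio ≈ 2^3.49 ≈ 11.2.

11.2 times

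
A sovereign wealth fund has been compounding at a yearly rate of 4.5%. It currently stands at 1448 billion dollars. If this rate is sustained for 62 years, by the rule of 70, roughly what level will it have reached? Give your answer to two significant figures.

Doubling time ≈ 70/4.5 = 15.56 years.
62 years is 62/15.56 ≈ 3.98 doublings, a factor of 2^3.98 ≈ 15.78.
1448 × 15.78 ≈ 23000 billion dollars.

roughly 23000 billion dollars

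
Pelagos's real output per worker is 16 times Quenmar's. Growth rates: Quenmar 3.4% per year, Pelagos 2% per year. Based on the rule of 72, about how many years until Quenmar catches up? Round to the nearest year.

around 206 years

The growth-rate gap is 3.4% − 2% = 1.4 percentage points.
So the ratio between them halves every 72/1.4 ≈ 51.43 years.
A 16 times gap closes after 4 halvings: 4 × 51.43 ≈ 206 years.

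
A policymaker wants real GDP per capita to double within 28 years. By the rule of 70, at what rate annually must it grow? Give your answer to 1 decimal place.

70 / 28 ≈ 2.50, so about 2.5% annually.

≈ 2.5%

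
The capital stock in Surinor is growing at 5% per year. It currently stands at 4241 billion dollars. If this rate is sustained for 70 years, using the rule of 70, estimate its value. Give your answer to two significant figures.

Doubling time ≈ 70/5 = 14.00 years.
70 years is 70/14.00 ≈ 5.00 doublings, a factor of 2^5.00 ≈ 32.00.
4241 × 32.00 ≈ 140000 billion dollars.

about 140000 billion dollars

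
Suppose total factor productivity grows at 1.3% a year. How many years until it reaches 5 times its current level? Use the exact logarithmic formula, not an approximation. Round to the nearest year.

t = ln(5) / ln(1 + 0.013) = 1.6094 / 0.012916 ≈ 124.61.
≈ 125 years.

125 years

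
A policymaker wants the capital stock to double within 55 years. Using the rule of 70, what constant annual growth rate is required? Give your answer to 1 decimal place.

70 / 55 ≈ 1.27, so about 1.3% a year.

≈ 1.3% a year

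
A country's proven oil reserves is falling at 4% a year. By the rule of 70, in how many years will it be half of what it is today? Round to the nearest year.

Halving time ≈ 70 / 4 = 17.50 → 18 years.

18 years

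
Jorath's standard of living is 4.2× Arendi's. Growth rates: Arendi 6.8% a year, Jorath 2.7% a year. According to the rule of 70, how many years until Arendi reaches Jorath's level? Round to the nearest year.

around 35 years

The growth-rate gap is 6.8% − 2.7% = 4.1 percentage points.
So the ratio between them halves every 70/4.1 ≈ 17.07 years.
A 4.2× gap takes log₂(4.2) ≈ 2.07 halvings to close: 2.07 × 17.07 ≈ 35 years.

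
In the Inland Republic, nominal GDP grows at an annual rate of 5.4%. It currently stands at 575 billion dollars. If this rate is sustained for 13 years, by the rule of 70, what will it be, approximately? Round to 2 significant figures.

about 1200 billion dollars

Doubling time ≈ 70/5.4 = 12.96 years.
13 years is 13/12.96 ≈ 1.00 doublings, a factor of 2^1.00 ≈ 2.00.
575 × 2.00 ≈ 1200 billion dollars.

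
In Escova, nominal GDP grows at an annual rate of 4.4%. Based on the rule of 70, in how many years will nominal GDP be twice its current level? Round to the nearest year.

70/4.4 ≈ 15.91, so it doubles roughly every 16 years.

16 years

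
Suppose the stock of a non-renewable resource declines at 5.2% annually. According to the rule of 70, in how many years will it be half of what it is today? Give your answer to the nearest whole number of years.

Falling at 5.2%, it halves about every 70/5.2 = 13.46 years.

≈ 13 years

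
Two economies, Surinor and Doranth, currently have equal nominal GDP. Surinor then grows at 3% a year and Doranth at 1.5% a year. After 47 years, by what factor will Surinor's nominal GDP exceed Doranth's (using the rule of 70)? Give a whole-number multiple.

approximately 2 times

Surinor pulls ahead at 1.5 pp per year, so the ratio doubles every 70/1.5 ≈ 46.67 years.
In 47 years that's 1.01 doublings: 2^1.01 ≈ 2.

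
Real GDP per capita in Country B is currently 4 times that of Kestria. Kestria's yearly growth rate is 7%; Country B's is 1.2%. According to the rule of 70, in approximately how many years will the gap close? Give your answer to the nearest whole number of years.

around 24 years

Kestria gains on Country B at 7% − 1.2% = 5.8 points a year.
At that relative rate the gap halves every 70/5.8 ≈ 12.07 years.
A 4 times gap closes after 2 halvings: 2 × 12.07 ≈ 24 years.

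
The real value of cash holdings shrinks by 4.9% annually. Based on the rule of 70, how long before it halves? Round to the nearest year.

about 14 years

Falling at 4.9%, it halves about every 70/4.9 = 14.29 years.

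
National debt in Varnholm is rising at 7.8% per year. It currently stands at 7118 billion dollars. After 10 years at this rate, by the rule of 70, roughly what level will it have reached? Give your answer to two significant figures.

It doubles every 70/7.8 ≈ 8.97 years, so 10 years is 1.11 doublings.
2^1.11 ≈ 2.16; 7118 × 2.16 ≈ 15000 billion dollars.

15000 billion dollars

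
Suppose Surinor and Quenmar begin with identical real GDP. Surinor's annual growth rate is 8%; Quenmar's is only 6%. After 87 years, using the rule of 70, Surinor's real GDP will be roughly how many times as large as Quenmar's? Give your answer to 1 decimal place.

Rate gap = 8% − 6% = 2 points.
The ratio doubles every 70/2 ≈ 35.00 years.
87/35.00 ≈ 2.49 doublings → ratio ≈ 2^2.49 ≈ 5.6.

around 5.6 times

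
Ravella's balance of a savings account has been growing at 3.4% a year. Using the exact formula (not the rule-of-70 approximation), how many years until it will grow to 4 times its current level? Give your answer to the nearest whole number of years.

41 years

t = ln(4) / ln(1 + 0.034) = 1.3863 / 0.033435 ≈ 41.46.
≈ 41 years.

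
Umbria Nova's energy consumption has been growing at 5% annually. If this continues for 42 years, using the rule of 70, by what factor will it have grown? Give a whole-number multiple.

70/5 ≈ 14.00 years per doubling.
42 years fits 3 doublings: 2^3 = 8.

approximately 8 times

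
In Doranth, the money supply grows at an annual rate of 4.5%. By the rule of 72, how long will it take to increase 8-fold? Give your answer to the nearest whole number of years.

around 48 years

One doubling takes 72/4.5 = 16.00 years.
8× is 3 doublings, so 3 × 16.00 ≈ 48 years.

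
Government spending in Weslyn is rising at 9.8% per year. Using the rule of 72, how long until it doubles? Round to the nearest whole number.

about 7 years

72/9.8 ≈ 7.35, so it doubles roughly every 7 years.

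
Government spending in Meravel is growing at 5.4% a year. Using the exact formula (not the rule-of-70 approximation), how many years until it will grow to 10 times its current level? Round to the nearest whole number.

44 years

t = ln(10) / ln(1 + 0.054) = 2.3026 / 0.052592 ≈ 43.78.
≈ 44 years.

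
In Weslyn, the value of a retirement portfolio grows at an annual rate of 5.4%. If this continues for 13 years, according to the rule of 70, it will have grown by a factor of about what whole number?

2 times

Doubling time ≈ 70/5.4 = 12.96 years.
13/12.96 ≈ 1 doubling, so about 2^1 = 2×.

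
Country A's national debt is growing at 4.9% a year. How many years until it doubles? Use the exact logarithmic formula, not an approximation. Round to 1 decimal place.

t = ln(2) / ln(1 + 0.049) = 0.6931 / 0.047837 ≈ 14.49.

14.5 years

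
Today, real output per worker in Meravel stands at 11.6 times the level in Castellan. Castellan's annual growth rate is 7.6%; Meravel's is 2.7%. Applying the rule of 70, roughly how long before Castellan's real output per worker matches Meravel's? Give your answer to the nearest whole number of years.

The growth-rate gap is 7.6% − 2.7% = 4.9 percentage points.
So the ratio between them halves every 70/4.9 ≈ 14.29 years.
An 11.6 times gap takes log₂(11.6) ≈ 3.54 halvings to close: 3.54 × 14.29 ≈ 51 years.

about 51 years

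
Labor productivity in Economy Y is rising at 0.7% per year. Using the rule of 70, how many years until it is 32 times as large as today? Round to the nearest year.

At 0.7% it doubles every 70/0.7 ≈ 100.00 years.
32 = 2^5, so 5 doublings → 500 years.

around 500 years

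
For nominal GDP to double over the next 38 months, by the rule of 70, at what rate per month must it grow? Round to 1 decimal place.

approximately 1.8%

70 / 38 ≈ 1.84, so about 1.8% per month.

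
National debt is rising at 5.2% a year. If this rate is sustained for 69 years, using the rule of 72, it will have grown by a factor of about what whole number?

At 5.2% one doubling takes ≈ 13.85 years; 69 years is 5 of them, so ×32.

approximately 32 times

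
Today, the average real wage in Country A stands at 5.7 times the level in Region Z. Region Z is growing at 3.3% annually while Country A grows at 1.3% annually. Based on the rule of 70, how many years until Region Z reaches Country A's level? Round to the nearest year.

about 88 years

Region Z gains on Country A at 3.3% − 1.3% = 2 points a year.
At that relative rate the gap halves every 70/2 ≈ 35.00 years.
A 5.7 times gap takes log₂(5.7) ≈ 2.51 halvings to close: 2.51 × 35.00 ≈ 88 years.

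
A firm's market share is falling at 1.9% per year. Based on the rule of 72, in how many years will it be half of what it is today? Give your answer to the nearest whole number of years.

38 years

The rule works in reverse for decay: 72/1.9 ≈ 37.89 years to halve.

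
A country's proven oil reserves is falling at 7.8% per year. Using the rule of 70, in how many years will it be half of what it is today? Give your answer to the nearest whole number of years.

The rule works in reverse for decay: 70/7.8 ≈ 8.97 years to halve.

about 9 years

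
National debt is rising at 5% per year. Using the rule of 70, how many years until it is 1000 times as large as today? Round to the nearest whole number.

Doubling time ≈ 70/5 = 14.00 years.
Reaching 1000× takes log₂(1000) ≈ 9.97 doublings.
9.97 × 14.00 ≈ 140 years.

≈ 140 years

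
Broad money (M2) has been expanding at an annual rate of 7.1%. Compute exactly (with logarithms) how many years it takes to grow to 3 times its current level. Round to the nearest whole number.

t = ln(3) / ln(1 + 0.071) = 1.0986 / 0.068593 ≈ 16.02.
≈ 16 years.

16 years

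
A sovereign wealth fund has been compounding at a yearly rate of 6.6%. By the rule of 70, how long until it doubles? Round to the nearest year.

Doubling time ≈ 70 / 6.6 = 10.61 years.

≈ 11 years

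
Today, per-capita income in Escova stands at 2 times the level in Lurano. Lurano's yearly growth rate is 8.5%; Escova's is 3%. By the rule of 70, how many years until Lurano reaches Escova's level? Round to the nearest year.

What matters is the difference: 5.5 pp.
Rule of 70 on the gap: the ratio halves every 70/5.5 ≈ 12.73 years.
A 2 times gap closes after 1 halving: 1 × 12.73 ≈ 13 years.

13 years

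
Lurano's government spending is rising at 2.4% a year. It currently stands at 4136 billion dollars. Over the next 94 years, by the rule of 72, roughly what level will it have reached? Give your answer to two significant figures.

approximately 36000 billion dollars

It doubles every 72/2.4 ≈ 30.00 years, so 94 years is 3.13 doublings.
2^3.13 ≈ 8.75; 4136 × 8.75 ≈ 36000 billion dollars.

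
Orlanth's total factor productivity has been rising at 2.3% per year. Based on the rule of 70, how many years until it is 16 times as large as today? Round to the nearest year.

approximately 122 years

At 2.3% it doubles every 70/2.3 ≈ 30.43 years.
Getting to 16× needs 4 doublings: 4 × 30.43 ≈ 122 years.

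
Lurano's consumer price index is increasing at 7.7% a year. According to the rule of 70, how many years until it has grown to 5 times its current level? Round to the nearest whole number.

At 7.7% it doubles every 70/7.7 ≈ 9.09 years.
Reaching 5× takes log₂(5) ≈ 2.32 doublings.
2.32 × 9.09 ≈ 21 years.

approximately 21 years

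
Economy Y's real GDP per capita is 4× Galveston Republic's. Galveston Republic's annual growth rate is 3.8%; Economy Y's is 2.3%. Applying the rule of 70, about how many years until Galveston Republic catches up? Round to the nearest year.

approximately 93 years

What matters is the difference: 1.5 pp.
Rule of 70 on the gap: the ratio halves every 70/1.5 ≈ 46.67 years.
A 4× gap closes after 2 halvings: 2 × 46.67 ≈ 93 years.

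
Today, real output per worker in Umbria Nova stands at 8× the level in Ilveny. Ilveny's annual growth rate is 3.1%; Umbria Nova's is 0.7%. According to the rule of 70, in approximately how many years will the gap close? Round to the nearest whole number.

approximately 88 years

Ilveny gains on Umbria Nova at 3.1% − 0.7% = 2.4 points a year.
At that relative rate the gap halves every 70/2.4 ≈ 29.17 years.
An 8× gap closes after 3 halvings: 3 × 29.17 ≈ 88 years.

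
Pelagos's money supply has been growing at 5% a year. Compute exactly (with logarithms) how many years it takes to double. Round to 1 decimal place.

t = ln(2) / ln(1 + 0.05) = 0.6931 / 0.048790 ≈ 14.21.

14.2 years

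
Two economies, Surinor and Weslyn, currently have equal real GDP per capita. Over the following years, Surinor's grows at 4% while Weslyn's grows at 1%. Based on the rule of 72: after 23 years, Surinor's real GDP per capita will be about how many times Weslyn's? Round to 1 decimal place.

approximately 1.9 times

Only the 3-point difference matters.
72/3 ≈ 24.00 years per doubling of the ratio; 23 years gives 0.96 doublings, so ≈ 1.9×.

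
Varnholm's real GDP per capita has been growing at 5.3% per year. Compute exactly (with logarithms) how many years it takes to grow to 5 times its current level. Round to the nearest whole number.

31 years

t = ln(5) / ln(1 + 0.053) = 1.6094 / 0.051643 ≈ 31.16.
≈ 31 years.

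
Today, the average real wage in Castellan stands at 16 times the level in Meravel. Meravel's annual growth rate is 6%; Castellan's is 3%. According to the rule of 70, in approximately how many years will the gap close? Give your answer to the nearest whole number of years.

Meravel gains on Castellan at 6% − 3% = 3 points a year.
At that relative rate the gap halves every 70/3 ≈ 23.33 years.
A 16 times gap closes after 4 halvings: 4 × 23.33 ≈ 93 years.

≈ 93 years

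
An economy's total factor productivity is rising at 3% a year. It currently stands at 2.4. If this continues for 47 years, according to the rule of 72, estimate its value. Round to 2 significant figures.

approximately 9.3

It doubles every 72/3 ≈ 24.00 years, so 47 years is 1.96 doublings.
2^1.96 ≈ 3.89; 2.4 × 3.89 ≈ 9.3.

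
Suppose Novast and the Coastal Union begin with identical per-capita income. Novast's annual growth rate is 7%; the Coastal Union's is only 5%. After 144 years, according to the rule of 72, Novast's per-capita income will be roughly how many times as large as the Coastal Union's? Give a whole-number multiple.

about 16 times

Novast pulls ahead at 2 pp per year, so the ratio doubles every 72/2 ≈ 36.00 years.
In 144 years that's 4.00 doublings: 2^4.00 ≈ 16.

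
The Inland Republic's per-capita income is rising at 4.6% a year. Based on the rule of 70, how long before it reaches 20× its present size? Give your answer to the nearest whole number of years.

roughly 66 years

One doubling takes 70/4.6 = 15.22 years.
20× is log₂ 20 ≈ 4.32 doublings, so ≈ 4.32 × 15.22 = 66 years.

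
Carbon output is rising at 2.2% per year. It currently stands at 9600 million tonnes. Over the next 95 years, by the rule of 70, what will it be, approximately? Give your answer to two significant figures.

approximately 76000 million tonnes

It doubles every 70/2.2 ≈ 31.82 years, so 95 years is 2.99 doublings.
2^2.99 ≈ 7.94; 9600 × 7.94 ≈ 76000 million tonnes.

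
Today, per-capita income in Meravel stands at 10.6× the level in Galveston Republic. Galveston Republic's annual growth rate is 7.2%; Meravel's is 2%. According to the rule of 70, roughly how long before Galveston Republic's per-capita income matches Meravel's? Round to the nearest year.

The growth-rate gap is 7.2% − 2% = 5.2 percentage points.
So the ratio between them halves every 70/5.2 ≈ 13.46 years.
A 10.6× gap takes log₂(10.6) ≈ 3.41 halvings to close: 3.41 × 13.46 ≈ 46 years.

approximately 46 years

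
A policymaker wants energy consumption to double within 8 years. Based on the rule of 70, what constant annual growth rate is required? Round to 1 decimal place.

roughly 8.8%

70 / 8 ≈ 8.75, so about 8.8% annually.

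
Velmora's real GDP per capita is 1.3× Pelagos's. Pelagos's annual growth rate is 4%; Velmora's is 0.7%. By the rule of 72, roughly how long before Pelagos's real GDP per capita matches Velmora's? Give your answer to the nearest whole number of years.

roughly 8 years

Pelagos gains on Velmora at 4% − 0.7% = 3.3 points a year.
At that relative rate the gap halves every 72/3.3 ≈ 21.82 years.
A 1.3× gap takes log₂(1.3) ≈ 0.38 halvings to close: 0.38 × 21.82 ≈ 8 years.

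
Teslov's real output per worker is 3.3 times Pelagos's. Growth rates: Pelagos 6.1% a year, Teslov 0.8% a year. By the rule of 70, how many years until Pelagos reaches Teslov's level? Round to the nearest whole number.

The growth-rate gap is 6.1% − 0.8% = 5.3 percentage points.
So the ratio between them halves every 70/5.3 ≈ 13.21 years.
A 3.3 times gap takes log₂(3.3) ≈ 1.72 halvings to close: 1.72 × 13.21 ≈ 23 years.

around 23 years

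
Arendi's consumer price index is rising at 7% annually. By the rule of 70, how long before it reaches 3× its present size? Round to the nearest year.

around 16 years

Doubling time ≈ 70/7 = 10.00 years.
3× is log₂ 3 ≈ 1.58 doublings, so ≈ 1.58 × 10.00 = 16 years.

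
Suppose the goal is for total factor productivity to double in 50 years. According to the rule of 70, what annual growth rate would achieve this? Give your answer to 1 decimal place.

1.4%

70 / 50 ≈ 1.40, so about 1.4% a year.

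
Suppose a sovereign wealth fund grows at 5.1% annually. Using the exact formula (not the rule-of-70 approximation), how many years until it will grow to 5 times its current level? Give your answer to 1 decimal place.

t = ln(5) / ln(1 + 0.051) = 1.6094 / 0.049742 ≈ 32.35.

32.4 years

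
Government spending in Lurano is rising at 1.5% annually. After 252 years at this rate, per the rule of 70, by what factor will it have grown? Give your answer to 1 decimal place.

approximately 42.2 times

Doubling time ≈ 70/1.5 = 46.67 years.
252 years / 46.67 ≈ 5.40 doublings → factor 2^5.40 ≈ 42.2.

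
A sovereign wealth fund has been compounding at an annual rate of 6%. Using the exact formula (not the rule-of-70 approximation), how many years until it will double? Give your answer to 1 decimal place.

11.9 years

t = ln(2) / ln(1 + 0.06) = 0.6931 / 0.058269 ≈ 11.89.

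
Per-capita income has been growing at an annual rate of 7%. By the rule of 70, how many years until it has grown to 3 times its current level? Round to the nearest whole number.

roughly 16 years

One doubling takes 70/7 = 10.00 years.
3× is log₂ 3 ≈ 1.58 doublings, so ≈ 1.58 × 10.00 = 16 years.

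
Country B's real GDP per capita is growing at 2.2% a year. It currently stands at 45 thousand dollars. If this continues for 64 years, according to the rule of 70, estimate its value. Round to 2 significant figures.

approximately 180 thousand dollars

Doubling time ≈ 70/2.2 = 31.82 years.
64 years is 64/31.82 ≈ 2.01 doublings, a factor of 2^2.01 ≈ 4.03.
45 × 4.03 ≈ 180 thousand dollars.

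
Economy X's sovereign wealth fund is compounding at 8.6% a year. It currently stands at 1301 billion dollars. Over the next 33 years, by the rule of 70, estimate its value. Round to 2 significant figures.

It doubles every 70/8.6 ≈ 8.14 years, so 33 years is 4.05 doublings.
2^4.05 ≈ 16.56; 1301 × 16.56 ≈ 22000 billion dollars.

≈ 22000 billion dollars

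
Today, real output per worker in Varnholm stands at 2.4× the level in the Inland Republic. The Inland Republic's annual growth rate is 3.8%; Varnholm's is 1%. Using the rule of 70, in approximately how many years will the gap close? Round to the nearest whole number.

The growth-rate gap is 3.8% − 1% = 2.8 percentage points.
So the ratio between them halves every 70/2.8 ≈ 25.00 years.
A 2.4× gap takes log₂(2.4) ≈ 1.26 halvings to close: 1.26 × 25.00 ≈ 32 years.

32 years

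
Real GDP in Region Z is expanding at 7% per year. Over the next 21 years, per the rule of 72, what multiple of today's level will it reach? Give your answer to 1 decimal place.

Doubles every ≈ 10.29 years (72/7).
21 years is 2.04 doublings; 2^2.04 ≈ 4.1×.

≈ 4.1 times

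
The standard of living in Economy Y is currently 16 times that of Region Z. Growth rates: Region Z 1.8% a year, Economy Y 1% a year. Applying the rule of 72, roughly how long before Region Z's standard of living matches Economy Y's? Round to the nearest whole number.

roughly 360 years

Region Z gains on Economy Y at 1.8% − 1% = 0.8 points a year.
At that relative rate the gap halves every 72/0.8 ≈ 90.00 years.
A 16 times gap closes after 4 halvings: 4 × 90.00 ≈ 360 years.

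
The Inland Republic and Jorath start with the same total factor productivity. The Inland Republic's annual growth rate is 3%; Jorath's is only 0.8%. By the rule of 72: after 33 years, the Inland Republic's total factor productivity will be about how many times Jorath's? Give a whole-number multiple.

≈ 2 times

Rate gap = 3% − 0.8% = 2.2 points.
The ratio doubles every 72/2.2 ≈ 32.73 years.
33/32.73 ≈ 1.01 doublings → ratio ≈ 2^1.01 ≈ 2.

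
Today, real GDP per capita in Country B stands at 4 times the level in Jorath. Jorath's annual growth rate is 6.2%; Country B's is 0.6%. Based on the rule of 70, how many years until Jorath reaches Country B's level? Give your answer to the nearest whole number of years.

≈ 25 years

What matters is the difference: 5.6 pp.
Rule of 70 on the gap: the ratio halves every 70/5.6 ≈ 12.50 years.
A 4 times gap closes after 2 halvings: 2 × 12.50 ≈ 25 years.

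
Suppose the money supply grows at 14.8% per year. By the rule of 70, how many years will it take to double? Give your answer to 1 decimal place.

4.7 years

At 14.8%, doubling takes about 70/14.8 = 4.73 years.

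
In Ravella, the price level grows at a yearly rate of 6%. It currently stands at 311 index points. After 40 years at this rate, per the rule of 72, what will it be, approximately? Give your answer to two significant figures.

3100 index points

It doubles every 72/6 ≈ 12.00 years, so 40 years is 3.33 doublings.
2^3.33 ≈ 10.06; 311 × 10.06 ≈ 3100 index points.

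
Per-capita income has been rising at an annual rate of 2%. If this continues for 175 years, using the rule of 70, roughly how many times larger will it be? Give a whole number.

32 times

70/2 ≈ 35.00 years per doubling.
175 years fits 5 doublings: 2^5 = 32.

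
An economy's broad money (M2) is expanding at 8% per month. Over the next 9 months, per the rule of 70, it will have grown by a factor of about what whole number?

70/8 ≈ 8.75 months per doubling.
9 months fits 1 doubling: 2^1 = 2.

roughly 2 times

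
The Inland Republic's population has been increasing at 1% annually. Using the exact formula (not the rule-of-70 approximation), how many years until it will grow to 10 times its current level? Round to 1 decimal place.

231.4 years

t = ln(10) / ln(1 + 0.01) = 2.3026 / 0.009950 ≈ 231.42.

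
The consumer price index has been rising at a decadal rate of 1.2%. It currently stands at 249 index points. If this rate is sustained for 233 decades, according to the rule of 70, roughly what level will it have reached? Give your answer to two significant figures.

Doubling time ≈ 70/1.2 = 58.33 decades.
233 decades is 233/58.33 ≈ 3.99 doublings, a factor of 2^3.99 ≈ 15.89.
249 × 15.89 ≈ 4000 index points.

roughly 4000 index points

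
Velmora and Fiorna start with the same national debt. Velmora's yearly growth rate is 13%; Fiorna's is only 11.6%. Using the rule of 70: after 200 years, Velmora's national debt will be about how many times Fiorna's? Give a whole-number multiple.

Velmora pulls ahead at 1.4 pp per year, so the ratio doubles every 70/1.4 ≈ 50.00 years.
In 200 years that's 4.00 doublings: 2^4.00 ≈ 16.

≈ 16 times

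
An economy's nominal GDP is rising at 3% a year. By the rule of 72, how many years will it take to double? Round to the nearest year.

around 24 years

At 3%, doubling takes about 72/3 = 24.00 years.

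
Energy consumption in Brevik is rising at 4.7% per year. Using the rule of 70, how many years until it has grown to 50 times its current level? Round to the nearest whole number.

around 84 years

At 4.7% it doubles every 70/4.7 ≈ 14.89 years.
Reaching 50× takes log₂(50) ≈ 5.64 doublings.
5.64 × 14.89 ≈ 84 years.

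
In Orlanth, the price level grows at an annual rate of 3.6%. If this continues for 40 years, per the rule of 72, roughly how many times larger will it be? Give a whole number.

roughly 4 times

72/3.6 ≈ 20.00 years per doubling.
40 years fits 2 doublings: 2^2 = 4.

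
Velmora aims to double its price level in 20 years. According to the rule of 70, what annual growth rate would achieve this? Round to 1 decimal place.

≈ 3.5%

70 / 20 ≈ 3.50, so about 3.5% annually.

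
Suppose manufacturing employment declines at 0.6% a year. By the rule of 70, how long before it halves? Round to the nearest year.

roughly 117 years

The rule works in reverse for decay: 70/0.6 ≈ 116.67 years to halve.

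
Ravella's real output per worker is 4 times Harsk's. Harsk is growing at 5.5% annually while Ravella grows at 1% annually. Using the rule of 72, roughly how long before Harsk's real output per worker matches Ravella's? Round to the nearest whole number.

about 32 years

Harsk gains on Ravella at 5.5% − 1% = 4.5 points a year.
At that relative rate the gap halves every 72/4.5 ≈ 16.00 years.
A 4 times gap closes after 2 halvings: 2 × 16.00 ≈ 32 years.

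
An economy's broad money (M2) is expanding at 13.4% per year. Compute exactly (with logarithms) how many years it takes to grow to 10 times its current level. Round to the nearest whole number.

t = ln(10) / ln(1 + 0.134) = 2.3026 / 0.125751 ≈ 18.31.
≈ 18 years.

18 years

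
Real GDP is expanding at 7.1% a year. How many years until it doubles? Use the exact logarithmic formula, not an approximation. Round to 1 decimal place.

10.1 years

t = ln(2) / ln(1 + 0.071) = 0.6931 / 0.068593 ≈ 10.10.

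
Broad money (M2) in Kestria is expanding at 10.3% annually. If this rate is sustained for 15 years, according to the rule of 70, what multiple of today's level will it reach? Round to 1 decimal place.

around 4.6 times

Doubling time ≈ 70/10.3 = 6.80 years.
15 years / 6.80 ≈ 2.21 doublings → factor 2^2.21 ≈ 4.6.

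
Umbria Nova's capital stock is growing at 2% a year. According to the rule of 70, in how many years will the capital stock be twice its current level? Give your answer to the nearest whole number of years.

approximately 35 years

70/2 ≈ 35.00, so it doubles roughly every 35 years.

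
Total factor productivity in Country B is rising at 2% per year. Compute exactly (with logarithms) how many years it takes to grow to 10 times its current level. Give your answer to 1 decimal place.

t = ln(10) / ln(1 + 0.02) = 2.3026 / 0.019803 ≈ 116.28.

116.3 years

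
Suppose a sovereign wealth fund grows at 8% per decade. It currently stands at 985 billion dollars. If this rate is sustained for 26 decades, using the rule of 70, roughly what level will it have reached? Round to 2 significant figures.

around 7700 billion dollars

Doubling time ≈ 70/8 = 8.75 decades.
26 decades is 26/8.75 ≈ 2.97 doublings, a factor of 2^2.97 ≈ 7.84.
985 × 7.84 ≈ 7700 billion dollars.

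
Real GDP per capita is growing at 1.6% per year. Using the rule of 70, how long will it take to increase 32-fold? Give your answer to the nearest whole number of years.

approximately 219 years

At 1.6% it doubles every 70/1.6 ≈ 43.75 years.
32× is 5 doublings, so 5 × 43.75 ≈ 219 years.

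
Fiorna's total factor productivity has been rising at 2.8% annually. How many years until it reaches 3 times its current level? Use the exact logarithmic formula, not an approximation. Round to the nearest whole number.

40 years

t = ln(3) / ln(1 + 0.028) = 1.0986 / 0.027615 ≈ 39.78.
≈ 40 years.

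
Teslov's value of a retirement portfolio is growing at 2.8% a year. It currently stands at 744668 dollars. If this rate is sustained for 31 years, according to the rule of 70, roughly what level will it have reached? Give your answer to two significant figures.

approximately 1800000 dollars

It doubles every 70/2.8 ≈ 25.00 years, so 31 years is 1.24 doublings.
2^1.24 ≈ 2.36; 744668 × 2.36 ≈ 1800000 dollars.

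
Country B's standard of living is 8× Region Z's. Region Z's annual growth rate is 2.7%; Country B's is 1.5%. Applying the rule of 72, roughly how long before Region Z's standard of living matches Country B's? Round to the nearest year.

The growth-rate gap is 2.7% − 1.5% = 1.2 percentage points.
So the ratio between them halves every 72/1.2 ≈ 60.00 years.
An 8× gap closes after 3 halvings: 3 × 60.00 ≈ 180 years.

about 180 years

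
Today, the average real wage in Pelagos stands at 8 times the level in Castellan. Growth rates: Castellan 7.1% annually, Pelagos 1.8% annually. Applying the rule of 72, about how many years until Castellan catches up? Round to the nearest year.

≈ 41 years

Castellan gains on Pelagos at 7.1% − 1.8% = 5.3 points a year.
At that relative rate the gap halves every 72/5.3 ≈ 13.58 years.
An 8 times gap closes after 3 halvings: 3 × 13.58 ≈ 41 years.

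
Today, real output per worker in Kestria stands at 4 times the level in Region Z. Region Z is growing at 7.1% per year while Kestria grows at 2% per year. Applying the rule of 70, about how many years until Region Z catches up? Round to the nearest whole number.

roughly 27 years

What matters is the difference: 5.1 pp.
Rule of 70 on the gap: the ratio halves every 70/5.1 ≈ 13.73 years.
A 4 times gap closes after 2 halvings: 2 × 13.73 ≈ 27 years.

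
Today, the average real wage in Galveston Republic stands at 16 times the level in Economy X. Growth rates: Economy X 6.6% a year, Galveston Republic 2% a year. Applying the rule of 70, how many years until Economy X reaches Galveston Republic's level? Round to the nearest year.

61 years

Economy X gains on Galveston Republic at 6.6% − 2% = 4.6 points a year.
At that relative rate the gap halves every 70/4.6 ≈ 15.22 years.
A 16 times gap closes after 4 halvings: 4 × 15.22 ≈ 61 years.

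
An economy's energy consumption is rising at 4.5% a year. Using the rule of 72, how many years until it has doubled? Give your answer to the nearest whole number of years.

At 4.5%, doubling takes about 72/4.5 = 16.00 years.

approximately 16 years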